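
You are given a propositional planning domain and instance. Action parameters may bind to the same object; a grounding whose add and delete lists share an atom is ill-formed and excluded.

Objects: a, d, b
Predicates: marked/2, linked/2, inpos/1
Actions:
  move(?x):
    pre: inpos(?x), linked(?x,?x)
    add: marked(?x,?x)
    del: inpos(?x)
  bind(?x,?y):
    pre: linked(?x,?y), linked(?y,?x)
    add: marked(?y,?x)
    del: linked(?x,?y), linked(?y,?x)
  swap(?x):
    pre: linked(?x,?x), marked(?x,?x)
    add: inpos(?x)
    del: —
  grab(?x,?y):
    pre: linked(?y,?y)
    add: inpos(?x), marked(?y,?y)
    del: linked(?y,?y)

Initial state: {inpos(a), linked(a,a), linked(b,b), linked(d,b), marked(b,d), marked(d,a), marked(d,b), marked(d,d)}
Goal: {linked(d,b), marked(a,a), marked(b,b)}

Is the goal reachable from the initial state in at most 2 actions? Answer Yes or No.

1. move(a)  →  {linked(a,a), linked(b,b), linked(d,b), marked(a,a), marked(b,d), marked(d,a), marked(d,b), marked(d,d)}
2. bind(b,b)  →  {linked(a,a), linked(d,b), marked(a,a), marked(b,b), marked(b,d), marked(d,a), marked(d,b), marked(d,d)}
optimal plan length = 2; 2 ≤ 2

Yes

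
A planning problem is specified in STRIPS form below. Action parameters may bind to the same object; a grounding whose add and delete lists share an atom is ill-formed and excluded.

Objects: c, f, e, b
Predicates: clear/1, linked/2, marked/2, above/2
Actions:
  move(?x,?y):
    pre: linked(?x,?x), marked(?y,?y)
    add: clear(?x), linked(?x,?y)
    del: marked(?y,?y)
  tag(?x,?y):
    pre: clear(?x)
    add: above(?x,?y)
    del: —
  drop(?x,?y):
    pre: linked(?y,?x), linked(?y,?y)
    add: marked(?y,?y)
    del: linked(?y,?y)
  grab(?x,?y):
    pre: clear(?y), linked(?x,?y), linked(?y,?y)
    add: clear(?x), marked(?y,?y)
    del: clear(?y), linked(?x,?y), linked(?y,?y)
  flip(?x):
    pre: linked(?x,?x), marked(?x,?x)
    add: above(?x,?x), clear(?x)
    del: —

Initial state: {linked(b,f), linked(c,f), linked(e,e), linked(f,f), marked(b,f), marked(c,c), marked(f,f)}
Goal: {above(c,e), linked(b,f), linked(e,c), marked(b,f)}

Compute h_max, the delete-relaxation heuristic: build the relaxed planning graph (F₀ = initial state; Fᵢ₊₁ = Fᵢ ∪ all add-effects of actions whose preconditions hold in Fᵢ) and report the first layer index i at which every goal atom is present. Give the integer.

3

F0 = init (7 atoms)
F1 = F0 ∪ {above(f,f), clear(e), clear(f), linked(e,c), linked(e,f), linked(f,c), marked(e,e)}  (14 atoms)
F2 = F1 ∪ {above(e,b), above(e,c), above(e,e), above(e,f), above(f,b), above(f,c), above(f,e), clear(b), clear(c), linked(f,e)}  (24 atoms)
F3 = F2 ∪ {above(b,b), above(b,c), above(b,e), above(b,f), above(c,b), above(c,c), above(c,e), above(c,f)}  (32 atoms)
goal ⊆ F3  ⇒  h_max = 3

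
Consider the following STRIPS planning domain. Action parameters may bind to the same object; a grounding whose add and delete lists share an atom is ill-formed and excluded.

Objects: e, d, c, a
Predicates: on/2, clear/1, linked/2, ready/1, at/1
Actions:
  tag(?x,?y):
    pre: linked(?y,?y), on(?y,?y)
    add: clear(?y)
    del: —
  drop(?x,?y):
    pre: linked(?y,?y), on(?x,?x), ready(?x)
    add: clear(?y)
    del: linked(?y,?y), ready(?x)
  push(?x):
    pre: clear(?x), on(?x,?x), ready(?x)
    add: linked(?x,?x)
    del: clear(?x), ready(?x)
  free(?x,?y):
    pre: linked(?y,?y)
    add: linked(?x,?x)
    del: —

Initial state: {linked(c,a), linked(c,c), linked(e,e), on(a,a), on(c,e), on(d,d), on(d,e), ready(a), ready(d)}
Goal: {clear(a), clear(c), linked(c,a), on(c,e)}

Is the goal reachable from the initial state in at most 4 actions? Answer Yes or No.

1. drop(d,c)  →  {clear(c), linked(c,a), linked(e,e), on(a,a), on(c,e), on(d,d), on(d,e), ready(a)}
2. free(a,e)  →  {clear(c), linked(a,a), linked(c,a), linked(e,e), on(a,a), on(c,e), on(d,d), on(d,e), ready(a)}
3. tag(e,a)  →  {clear(a), clear(c), linked(a,a), linked(c,a), linked(e,e), on(a,a), on(c,e), on(d,d), on(d,e), ready(a)}
optimal plan length = 3; 3 ≤ 4

Yes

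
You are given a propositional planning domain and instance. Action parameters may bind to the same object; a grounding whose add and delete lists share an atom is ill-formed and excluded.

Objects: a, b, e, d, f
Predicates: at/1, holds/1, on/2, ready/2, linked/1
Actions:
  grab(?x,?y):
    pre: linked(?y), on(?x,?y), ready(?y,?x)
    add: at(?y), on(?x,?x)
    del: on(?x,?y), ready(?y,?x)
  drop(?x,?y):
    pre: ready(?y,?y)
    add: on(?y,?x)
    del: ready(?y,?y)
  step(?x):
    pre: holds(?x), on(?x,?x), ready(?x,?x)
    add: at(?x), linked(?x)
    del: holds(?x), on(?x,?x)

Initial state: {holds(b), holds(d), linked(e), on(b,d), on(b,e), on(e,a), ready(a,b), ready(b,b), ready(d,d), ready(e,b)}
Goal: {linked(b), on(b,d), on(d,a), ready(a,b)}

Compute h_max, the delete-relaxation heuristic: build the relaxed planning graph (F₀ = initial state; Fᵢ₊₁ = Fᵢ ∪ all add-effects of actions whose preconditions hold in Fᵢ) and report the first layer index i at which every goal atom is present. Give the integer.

F0 = init (10 atoms)
F1 = F0 ∪ {at(e), on(b,a), on(b,b), on(b,f), on(d,a), on(d,b), on(d,d), on(d,e), on(d,f)}  (19 atoms)
F2 = F1 ∪ {at(b), at(d), linked(b), linked(d)}  (23 atoms)
goal ⊆ F2  ⇒  h_max = 2

2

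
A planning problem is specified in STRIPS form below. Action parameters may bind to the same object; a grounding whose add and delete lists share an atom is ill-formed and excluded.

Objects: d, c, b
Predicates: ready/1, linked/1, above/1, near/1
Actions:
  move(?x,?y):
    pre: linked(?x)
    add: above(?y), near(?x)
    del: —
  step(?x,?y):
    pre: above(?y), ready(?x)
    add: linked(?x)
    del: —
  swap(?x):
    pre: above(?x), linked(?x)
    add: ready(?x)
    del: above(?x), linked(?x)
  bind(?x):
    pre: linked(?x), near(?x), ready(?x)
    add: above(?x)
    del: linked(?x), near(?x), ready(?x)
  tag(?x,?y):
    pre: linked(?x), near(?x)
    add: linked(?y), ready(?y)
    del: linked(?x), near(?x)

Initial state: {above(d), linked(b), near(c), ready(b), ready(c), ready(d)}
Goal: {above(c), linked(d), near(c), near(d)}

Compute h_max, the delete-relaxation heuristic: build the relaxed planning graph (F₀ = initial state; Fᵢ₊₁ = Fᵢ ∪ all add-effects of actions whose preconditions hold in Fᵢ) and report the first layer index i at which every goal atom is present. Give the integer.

F0 = init (6 atoms)
F1 = F0 ∪ {above(b), above(c), linked(c), linked(d), near(b)}  (11 atoms)
F2 = F1 ∪ {near(d)}  (12 atoms)
goal ⊆ F2  ⇒  h_max = 2

2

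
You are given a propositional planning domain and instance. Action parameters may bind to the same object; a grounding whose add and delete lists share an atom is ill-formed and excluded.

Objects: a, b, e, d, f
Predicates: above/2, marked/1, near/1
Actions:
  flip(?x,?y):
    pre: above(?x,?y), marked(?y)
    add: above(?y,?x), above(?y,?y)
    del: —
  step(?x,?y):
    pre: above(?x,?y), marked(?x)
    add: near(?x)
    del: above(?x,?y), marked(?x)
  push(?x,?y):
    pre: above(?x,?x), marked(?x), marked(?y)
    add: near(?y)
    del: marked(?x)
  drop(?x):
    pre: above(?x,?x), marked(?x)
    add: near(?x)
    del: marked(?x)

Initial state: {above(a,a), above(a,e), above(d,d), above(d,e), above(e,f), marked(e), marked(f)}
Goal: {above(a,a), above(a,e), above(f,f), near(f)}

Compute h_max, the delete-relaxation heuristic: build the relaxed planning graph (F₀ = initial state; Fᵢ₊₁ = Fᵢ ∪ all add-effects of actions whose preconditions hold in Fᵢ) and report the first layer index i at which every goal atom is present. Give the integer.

F0 = init (7 atoms)
F1 = F0 ∪ {above(e,a), above(e,d), above(e,e), above(f,e), above(f,f), near(e)}  (13 atoms)
F2 = F1 ∪ {near(f)}  (14 atoms)
goal ⊆ F2  ⇒  h_max = 2

2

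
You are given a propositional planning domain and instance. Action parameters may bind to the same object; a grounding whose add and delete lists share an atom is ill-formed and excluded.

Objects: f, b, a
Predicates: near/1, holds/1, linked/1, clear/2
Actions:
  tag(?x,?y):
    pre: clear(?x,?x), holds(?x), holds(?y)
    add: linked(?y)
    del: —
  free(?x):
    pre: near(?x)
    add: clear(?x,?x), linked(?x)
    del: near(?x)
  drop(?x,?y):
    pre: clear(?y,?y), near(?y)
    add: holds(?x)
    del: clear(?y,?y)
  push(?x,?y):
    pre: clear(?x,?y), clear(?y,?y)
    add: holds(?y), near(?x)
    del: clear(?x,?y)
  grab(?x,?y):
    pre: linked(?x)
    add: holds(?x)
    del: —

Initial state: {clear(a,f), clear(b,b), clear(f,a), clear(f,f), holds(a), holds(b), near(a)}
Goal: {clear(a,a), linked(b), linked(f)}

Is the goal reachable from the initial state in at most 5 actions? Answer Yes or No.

1. tag(b,b)  →  {clear(a,f), clear(b,b), clear(f,a), clear(f,f), holds(a), holds(b), linked(b), near(a)}
2. free(a)  →  {clear(a,a), clear(a,f), clear(b,b), clear(f,a), clear(f,f), holds(a), holds(b), linked(a), linked(b)}
3. push(f,f)  →  {clear(a,a), clear(a,f), clear(b,b), clear(f,a), holds(a), holds(b), holds(f), linked(a), linked(b), near(f)}
4. tag(b,f)  →  {clear(a,a), clear(a,f), clear(b,b), clear(f,a), holds(a), holds(b), holds(f), linked(a), linked(b), linked(f), near(f)}
optimal plan length = 4; 4 ≤ 5

Yes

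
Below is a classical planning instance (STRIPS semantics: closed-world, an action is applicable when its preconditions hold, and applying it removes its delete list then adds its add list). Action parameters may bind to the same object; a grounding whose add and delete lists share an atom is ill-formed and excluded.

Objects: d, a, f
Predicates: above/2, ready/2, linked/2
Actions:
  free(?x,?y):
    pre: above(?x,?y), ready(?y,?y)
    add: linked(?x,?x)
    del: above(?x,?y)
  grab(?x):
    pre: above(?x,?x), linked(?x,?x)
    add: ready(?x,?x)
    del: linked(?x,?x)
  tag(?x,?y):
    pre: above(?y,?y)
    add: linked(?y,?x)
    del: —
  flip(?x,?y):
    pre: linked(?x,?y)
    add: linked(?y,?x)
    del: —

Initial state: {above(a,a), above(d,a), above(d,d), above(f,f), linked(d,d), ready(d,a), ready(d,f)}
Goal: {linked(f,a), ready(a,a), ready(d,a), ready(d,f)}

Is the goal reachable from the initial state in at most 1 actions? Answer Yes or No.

No

1. tag(a,a)  →  {above(a,a), above(d,a), above(d,d), above(f,f), linked(a,a), linked(d,d), ready(d,a), ready(d,f)}
2. grab(a)  →  {above(a,a), above(d,a), above(d,d), above(f,f), linked(d,d), ready(a,a), ready(d,a), ready(d,f)}
3. tag(a,f)  →  {above(a,a), above(d,a), above(d,d), above(f,f), linked(d,d), linked(f,a), ready(a,a), ready(d,a), ready(d,f)}
optimal plan length = 3; 3 > 1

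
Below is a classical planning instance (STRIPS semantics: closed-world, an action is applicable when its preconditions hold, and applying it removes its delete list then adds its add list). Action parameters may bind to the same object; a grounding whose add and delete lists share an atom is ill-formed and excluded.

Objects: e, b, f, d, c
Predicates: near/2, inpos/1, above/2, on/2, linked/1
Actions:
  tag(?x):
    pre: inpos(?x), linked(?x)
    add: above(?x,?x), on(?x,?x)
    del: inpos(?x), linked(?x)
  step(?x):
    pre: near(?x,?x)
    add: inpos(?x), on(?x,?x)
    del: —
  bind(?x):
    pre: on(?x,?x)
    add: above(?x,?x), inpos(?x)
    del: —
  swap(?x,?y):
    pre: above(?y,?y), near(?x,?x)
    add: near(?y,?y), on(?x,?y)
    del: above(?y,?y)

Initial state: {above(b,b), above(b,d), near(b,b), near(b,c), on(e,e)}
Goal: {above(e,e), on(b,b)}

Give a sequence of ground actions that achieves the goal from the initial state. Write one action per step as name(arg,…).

step(b); bind(e)

1. step(b)  →  {above(b,b), above(b,d), inpos(b), near(b,b), near(b,c), on(b,b), on(e,e)}
2. bind(e)  →  {above(b,b), above(b,d), above(e,e), inpos(b), inpos(e), near(b,b), near(b,c), on(b,b), on(e,e)}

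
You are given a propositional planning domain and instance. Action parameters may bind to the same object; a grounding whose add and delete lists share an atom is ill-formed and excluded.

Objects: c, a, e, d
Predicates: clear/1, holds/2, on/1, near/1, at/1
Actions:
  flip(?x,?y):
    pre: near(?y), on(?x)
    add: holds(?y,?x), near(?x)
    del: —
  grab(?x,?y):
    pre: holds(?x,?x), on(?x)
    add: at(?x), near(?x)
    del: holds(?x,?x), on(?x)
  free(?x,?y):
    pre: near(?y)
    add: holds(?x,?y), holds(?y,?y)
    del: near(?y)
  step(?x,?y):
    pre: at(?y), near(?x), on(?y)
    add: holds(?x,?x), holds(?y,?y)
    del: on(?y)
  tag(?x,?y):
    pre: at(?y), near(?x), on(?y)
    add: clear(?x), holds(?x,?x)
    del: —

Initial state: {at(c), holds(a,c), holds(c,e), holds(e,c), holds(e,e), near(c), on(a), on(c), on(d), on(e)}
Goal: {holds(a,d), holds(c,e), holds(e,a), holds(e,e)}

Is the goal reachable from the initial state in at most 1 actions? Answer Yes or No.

No

1. flip(a,c)  →  {at(c), holds(a,c), holds(c,a), holds(c,e), holds(e,c), holds(e,e), near(a), near(c), on(a), on(c), on(d), on(e)}
2. flip(d,a)  →  {at(c), holds(a,c), holds(a,d), holds(c,a), holds(c,e), holds(e,c), holds(e,e), near(a), near(c), near(d), on(a), on(c), on(d), on(e)}
3. free(e,a)  →  {at(c), holds(a,a), holds(a,c), holds(a,d), holds(c,a), holds(c,e), holds(e,a), holds(e,c), holds(e,e), near(c), near(d), on(a), on(c), on(d), on(e)}
optimal plan length = 3; 3 > 1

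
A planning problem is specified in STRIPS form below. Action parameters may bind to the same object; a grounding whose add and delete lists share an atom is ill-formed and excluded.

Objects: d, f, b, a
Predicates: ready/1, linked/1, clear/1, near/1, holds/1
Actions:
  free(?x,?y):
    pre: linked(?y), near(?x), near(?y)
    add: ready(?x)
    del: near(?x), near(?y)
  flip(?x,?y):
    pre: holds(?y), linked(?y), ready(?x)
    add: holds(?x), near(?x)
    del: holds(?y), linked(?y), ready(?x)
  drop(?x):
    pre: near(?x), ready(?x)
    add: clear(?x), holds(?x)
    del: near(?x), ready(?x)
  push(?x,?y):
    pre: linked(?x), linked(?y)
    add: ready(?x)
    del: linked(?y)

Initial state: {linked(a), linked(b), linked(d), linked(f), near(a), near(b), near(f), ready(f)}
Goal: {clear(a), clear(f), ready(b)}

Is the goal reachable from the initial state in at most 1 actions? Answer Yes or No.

1. free(b,b)  →  {linked(a), linked(b), linked(d), linked(f), near(a), near(f), ready(b), ready(f)}
2. drop(f)  →  {clear(f), holds(f), linked(a), linked(b), linked(d), linked(f), near(a), ready(b)}
3. push(a,d)  →  {clear(f), holds(f), linked(a), linked(b), linked(f), near(a), ready(a), ready(b)}
4. drop(a)  →  {clear(a), clear(f), holds(a), holds(f), linked(a), linked(b), linked(f), ready(b)}
optimal plan length = 4; 4 > 1

No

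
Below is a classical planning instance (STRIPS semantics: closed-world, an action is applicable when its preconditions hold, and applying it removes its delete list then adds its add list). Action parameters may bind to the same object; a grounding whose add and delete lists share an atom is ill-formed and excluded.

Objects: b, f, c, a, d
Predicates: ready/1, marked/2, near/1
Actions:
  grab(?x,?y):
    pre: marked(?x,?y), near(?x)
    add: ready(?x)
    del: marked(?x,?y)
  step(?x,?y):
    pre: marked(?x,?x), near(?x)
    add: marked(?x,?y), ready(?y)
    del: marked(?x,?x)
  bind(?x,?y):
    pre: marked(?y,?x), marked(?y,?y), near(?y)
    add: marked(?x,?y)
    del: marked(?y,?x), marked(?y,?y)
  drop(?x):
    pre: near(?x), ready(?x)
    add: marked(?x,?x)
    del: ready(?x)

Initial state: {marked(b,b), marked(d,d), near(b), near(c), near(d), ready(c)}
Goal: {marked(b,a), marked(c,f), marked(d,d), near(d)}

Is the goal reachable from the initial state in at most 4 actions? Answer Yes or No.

1. step(b,a)  →  {marked(b,a), marked(d,d), near(b), near(c), near(d), ready(a), ready(c)}
2. drop(c)  →  {marked(b,a), marked(c,c), marked(d,d), near(b), near(c), near(d), ready(a)}
3. step(c,f)  →  {marked(b,a), marked(c,f), marked(d,d), near(b), near(c), near(d), ready(a), ready(f)}
optimal plan length = 3; 3 ≤ 4

Yes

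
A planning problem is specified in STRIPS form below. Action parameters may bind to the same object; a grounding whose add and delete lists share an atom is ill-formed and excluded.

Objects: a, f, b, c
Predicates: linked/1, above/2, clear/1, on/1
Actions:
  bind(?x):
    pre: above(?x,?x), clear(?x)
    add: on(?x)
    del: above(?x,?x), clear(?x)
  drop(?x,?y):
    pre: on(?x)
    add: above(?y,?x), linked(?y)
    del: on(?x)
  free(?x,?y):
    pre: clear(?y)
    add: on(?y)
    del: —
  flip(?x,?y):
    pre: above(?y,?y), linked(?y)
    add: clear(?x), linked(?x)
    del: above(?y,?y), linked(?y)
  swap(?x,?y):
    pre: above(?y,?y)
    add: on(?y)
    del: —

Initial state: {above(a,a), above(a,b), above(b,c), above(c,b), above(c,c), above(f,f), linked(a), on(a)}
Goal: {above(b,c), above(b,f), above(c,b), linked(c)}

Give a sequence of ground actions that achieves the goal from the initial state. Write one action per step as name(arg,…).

drop(a,c); swap(a,f); drop(f,b)

1. drop(a,c)  →  {above(a,a), above(a,b), above(b,c), above(c,a), above(c,b), above(c,c), above(f,f), linked(a), linked(c)}
2. swap(a,f)  →  {above(a,a), above(a,b), above(b,c), above(c,a), above(c,b), above(c,c), above(f,f), linked(a), linked(c), on(f)}
3. drop(f,b)  →  {above(a,a), above(a,b), above(b,c), above(b,f), above(c,a), above(c,b), above(c,c), above(f,f), linked(a), linked(b), linked(c)}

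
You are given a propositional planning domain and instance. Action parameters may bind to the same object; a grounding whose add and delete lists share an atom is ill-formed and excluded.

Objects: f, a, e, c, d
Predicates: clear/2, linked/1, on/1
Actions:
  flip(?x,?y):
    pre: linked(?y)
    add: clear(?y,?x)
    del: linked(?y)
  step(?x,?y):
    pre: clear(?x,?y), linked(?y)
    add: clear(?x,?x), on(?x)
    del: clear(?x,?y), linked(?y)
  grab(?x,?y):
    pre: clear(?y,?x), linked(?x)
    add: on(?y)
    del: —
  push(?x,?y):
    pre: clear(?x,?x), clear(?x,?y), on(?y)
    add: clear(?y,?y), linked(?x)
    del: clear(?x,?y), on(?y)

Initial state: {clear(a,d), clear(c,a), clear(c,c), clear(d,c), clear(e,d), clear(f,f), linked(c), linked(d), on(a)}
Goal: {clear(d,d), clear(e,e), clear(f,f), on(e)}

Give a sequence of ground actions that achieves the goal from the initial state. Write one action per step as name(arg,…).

1. step(e,d)  →  {clear(a,d), clear(c,a), clear(c,c), clear(d,c), clear(e,e), clear(f,f), linked(c), on(a), on(e)}
2. step(d,c)  →  {clear(a,d), clear(c,a), clear(c,c), clear(d,d), clear(e,e), clear(f,f), on(a), on(d), on(e)}

step(e,d); step(d,c)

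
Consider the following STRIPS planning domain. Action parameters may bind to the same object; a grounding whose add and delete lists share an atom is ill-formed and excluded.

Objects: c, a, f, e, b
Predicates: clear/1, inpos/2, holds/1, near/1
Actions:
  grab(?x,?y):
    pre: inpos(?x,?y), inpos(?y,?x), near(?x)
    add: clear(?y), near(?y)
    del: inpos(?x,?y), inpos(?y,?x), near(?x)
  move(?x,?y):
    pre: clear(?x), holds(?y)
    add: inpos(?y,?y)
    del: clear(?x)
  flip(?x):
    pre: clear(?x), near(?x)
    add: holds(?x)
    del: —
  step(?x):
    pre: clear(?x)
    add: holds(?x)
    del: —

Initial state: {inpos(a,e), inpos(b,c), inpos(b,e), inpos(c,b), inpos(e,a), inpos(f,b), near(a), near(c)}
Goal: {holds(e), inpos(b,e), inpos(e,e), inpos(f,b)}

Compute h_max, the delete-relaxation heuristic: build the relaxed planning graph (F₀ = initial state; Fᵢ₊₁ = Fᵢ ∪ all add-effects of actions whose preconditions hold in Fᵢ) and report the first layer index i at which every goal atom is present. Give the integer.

3

F0 = init (8 atoms)
F1 = F0 ∪ {clear(b), clear(e), near(b), near(e)}  (12 atoms)
F2 = F1 ∪ {clear(a), clear(c), holds(b), holds(e)}  (16 atoms)
F3 = F2 ∪ {holds(a), holds(c), inpos(b,b), inpos(e,e)}  (20 atoms)
goal ⊆ F3  ⇒  h_max = 3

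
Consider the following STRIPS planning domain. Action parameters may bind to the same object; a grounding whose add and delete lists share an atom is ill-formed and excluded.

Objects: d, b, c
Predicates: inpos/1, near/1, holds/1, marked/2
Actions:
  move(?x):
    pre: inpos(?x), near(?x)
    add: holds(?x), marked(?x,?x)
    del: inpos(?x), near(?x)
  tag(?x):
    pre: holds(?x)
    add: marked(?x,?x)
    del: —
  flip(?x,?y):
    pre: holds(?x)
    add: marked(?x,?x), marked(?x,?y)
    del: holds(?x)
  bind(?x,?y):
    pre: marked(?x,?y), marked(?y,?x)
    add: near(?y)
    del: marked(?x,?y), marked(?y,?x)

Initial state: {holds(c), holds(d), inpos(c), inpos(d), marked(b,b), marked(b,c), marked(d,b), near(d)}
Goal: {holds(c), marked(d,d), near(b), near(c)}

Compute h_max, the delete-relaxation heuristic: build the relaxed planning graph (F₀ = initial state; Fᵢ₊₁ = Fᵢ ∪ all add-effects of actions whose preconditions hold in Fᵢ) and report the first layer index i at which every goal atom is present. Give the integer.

F0 = init (8 atoms)
F1 = F0 ∪ {marked(c,b), marked(c,c), marked(c,d), marked(d,c), marked(d,d), near(b)}  (14 atoms)
F2 = F1 ∪ {near(c)}  (15 atoms)
goal ⊆ F2  ⇒  h_max = 2

2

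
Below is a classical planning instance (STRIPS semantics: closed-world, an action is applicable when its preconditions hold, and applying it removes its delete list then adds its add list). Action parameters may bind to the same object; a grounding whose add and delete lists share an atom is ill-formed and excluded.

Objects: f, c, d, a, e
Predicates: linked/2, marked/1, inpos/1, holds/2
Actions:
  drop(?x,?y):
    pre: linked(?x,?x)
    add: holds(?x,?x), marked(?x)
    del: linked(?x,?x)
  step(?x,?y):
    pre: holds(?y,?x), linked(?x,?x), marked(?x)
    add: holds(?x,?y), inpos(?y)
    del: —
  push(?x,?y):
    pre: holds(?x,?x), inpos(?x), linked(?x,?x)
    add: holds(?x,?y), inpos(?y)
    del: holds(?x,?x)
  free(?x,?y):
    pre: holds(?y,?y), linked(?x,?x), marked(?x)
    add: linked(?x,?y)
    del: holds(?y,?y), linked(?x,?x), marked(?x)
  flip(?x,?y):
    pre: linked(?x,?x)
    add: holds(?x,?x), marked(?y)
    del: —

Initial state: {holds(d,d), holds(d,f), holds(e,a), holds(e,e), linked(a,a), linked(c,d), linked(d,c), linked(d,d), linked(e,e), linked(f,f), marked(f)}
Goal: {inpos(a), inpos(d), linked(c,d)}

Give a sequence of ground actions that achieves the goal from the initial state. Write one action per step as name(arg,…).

step(f,d); push(d,a)

1. step(f,d)  →  {holds(d,d), holds(d,f), holds(e,a), holds(e,e), holds(f,d), inpos(d), linked(a,a), linked(c,d), linked(d,c), linked(d,d), linked(e,e), linked(f,f), marked(f)}
2. push(d,a)  →  {holds(d,a), holds(d,f), holds(e,a), holds(e,e), holds(f,d), inpos(a), inpos(d), linked(a,a), linked(c,d), linked(d,c), linked(d,d), linked(e,e), linked(f,f), marked(f)}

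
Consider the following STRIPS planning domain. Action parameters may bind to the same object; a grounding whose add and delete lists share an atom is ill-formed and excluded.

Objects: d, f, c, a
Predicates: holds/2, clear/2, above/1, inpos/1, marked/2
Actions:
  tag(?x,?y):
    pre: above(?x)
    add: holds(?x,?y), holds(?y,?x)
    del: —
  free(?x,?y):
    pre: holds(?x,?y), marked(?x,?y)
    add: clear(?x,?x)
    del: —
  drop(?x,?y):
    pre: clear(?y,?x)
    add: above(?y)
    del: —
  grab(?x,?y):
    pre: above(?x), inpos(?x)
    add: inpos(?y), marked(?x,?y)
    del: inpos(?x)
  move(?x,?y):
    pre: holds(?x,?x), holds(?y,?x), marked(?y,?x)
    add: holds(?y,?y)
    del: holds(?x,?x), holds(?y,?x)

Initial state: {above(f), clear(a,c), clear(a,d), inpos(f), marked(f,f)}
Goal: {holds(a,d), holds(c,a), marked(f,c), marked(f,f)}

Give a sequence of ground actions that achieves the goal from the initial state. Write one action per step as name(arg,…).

1. drop(d,a)  →  {above(a), above(f), clear(a,c), clear(a,d), inpos(f), marked(f,f)}
2. tag(a,d)  →  {above(a), above(f), clear(a,c), clear(a,d), holds(a,d), holds(d,a), inpos(f), marked(f,f)}
3. tag(a,c)  →  {above(a), above(f), clear(a,c), clear(a,d), holds(a,c), holds(a,d), holds(c,a), holds(d,a), inpos(f), marked(f,f)}
4. grab(f,c)  →  {above(a), above(f), clear(a,c), clear(a,d), holds(a,c), holds(a,d), holds(c,a), holds(d,a), inpos(c), marked(f,c), marked(f,f)}

drop(d,a); tag(a,d); tag(a,c); grab(f,c)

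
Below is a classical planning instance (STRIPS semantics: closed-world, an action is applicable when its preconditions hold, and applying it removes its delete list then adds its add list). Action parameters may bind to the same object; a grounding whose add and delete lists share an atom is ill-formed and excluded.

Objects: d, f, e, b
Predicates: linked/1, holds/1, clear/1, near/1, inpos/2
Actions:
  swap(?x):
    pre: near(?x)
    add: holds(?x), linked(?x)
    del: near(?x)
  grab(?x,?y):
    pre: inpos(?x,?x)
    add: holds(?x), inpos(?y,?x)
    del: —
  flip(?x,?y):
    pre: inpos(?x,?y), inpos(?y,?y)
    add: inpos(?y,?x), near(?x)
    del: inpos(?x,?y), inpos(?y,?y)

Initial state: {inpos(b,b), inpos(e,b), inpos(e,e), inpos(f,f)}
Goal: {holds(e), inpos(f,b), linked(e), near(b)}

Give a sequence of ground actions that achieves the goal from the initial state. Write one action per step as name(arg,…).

grab(f,b); flip(e,b); swap(e); flip(b,f)

1. grab(f,b)  →  {holds(f), inpos(b,b), inpos(b,f), inpos(e,b), inpos(e,e), inpos(f,f)}
2. flip(e,b)  →  {holds(f), inpos(b,e), inpos(b,f), inpos(e,e), inpos(f,f), near(e)}
3. swap(e)  →  {holds(e), holds(f), inpos(b,e), inpos(b,f), inpos(e,e), inpos(f,f), linked(e)}
4. flip(b,f)  →  {holds(e), holds(f), inpos(b,e), inpos(e,e), inpos(f,b), linked(e), near(b)}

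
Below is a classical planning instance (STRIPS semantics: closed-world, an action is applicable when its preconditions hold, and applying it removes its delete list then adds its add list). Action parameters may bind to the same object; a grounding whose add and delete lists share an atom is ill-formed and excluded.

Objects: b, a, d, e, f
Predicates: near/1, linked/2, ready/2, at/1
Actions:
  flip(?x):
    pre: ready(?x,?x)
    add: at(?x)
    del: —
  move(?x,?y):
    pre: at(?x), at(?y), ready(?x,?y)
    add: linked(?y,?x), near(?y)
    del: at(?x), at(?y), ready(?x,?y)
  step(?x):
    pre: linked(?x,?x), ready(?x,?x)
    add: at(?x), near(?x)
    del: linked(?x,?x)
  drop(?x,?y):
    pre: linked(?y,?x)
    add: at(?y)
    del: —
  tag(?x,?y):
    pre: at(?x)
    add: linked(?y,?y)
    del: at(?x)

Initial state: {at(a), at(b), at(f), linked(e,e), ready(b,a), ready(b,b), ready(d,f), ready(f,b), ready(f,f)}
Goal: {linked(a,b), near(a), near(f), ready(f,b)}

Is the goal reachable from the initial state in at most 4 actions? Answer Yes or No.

1. move(b,a)  →  {at(f), linked(a,b), linked(e,e), near(a), ready(b,b), ready(d,f), ready(f,b), ready(f,f)}
2. move(f,f)  →  {linked(a,b), linked(e,e), linked(f,f), near(a), near(f), ready(b,b), ready(d,f), ready(f,b)}
optimal plan length = 2; 2 ≤ 4

Yes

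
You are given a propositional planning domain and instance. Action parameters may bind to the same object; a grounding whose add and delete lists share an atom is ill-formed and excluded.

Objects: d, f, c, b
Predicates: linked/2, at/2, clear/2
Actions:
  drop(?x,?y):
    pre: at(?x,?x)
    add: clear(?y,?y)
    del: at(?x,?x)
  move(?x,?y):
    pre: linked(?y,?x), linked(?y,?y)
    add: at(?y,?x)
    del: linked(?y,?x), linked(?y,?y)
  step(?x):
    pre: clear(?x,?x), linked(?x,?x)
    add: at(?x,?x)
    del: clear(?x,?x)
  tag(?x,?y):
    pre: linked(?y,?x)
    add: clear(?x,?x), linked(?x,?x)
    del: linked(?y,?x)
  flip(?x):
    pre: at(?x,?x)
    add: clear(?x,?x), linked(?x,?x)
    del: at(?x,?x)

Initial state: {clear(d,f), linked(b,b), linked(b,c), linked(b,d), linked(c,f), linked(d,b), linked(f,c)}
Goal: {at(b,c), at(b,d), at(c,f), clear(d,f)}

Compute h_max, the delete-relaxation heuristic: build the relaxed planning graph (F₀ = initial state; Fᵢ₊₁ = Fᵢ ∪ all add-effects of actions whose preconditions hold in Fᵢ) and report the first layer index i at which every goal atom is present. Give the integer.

2

F0 = init (7 atoms)
F1 = F0 ∪ {at(b,b), at(b,c), at(b,d), clear(b,b), clear(c,c), clear(d,d), clear(f,f), linked(c,c), linked(d,d), linked(f,f)}  (17 atoms)
F2 = F1 ∪ {at(c,c), at(c,f), at(d,b), at(d,d), at(f,c), at(f,f)}  (23 atoms)
goal ⊆ F2  ⇒  h_max = 2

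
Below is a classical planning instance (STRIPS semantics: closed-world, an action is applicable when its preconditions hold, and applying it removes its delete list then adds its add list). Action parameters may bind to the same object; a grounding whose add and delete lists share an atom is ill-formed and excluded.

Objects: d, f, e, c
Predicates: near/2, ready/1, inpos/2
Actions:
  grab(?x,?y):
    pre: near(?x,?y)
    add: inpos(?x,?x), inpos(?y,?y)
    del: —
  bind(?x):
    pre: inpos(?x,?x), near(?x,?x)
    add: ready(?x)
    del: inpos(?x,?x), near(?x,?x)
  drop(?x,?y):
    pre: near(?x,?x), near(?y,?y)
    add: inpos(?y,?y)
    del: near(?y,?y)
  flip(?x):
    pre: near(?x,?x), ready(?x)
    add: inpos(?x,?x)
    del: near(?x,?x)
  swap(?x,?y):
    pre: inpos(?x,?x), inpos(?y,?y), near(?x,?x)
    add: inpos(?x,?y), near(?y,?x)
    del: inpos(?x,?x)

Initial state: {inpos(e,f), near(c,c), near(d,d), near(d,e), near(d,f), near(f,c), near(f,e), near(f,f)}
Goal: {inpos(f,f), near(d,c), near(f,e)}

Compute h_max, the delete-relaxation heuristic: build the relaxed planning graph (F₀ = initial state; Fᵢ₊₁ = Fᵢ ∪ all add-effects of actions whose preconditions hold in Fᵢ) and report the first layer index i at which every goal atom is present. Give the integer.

F0 = init (8 atoms)
F1 = F0 ∪ {inpos(c,c), inpos(d,d), inpos(e,e), inpos(f,f)}  (12 atoms)
F2 = F1 ∪ {inpos(c,d), inpos(c,e), inpos(c,f), inpos(d,c), inpos(d,e), inpos(d,f), inpos(f,c), inpos(f,d), inpos(f,e), near(c,d), near(c,f), near(d,c), near(e,c), near(e,d), near(e,f), near(f,d), ready(c), ready(d), ready(f)}  (31 atoms)
goal ⊆ F2  ⇒  h_max = 2

2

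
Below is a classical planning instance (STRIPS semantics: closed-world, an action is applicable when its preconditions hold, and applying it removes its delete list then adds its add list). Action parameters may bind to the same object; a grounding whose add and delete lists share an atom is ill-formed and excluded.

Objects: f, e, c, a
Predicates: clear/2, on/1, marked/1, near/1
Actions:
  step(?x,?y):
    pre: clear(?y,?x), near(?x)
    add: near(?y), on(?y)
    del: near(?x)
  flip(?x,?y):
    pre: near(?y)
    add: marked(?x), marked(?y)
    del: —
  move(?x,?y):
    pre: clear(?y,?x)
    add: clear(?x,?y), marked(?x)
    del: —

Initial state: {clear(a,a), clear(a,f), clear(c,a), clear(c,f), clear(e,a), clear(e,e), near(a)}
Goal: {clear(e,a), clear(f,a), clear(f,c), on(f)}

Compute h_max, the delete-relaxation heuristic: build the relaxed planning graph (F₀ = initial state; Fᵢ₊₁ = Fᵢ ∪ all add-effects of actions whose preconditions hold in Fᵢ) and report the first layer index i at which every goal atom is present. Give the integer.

F0 = init (7 atoms)
F1 = F0 ∪ {clear(a,c), clear(a,e), clear(f,a), clear(f,c), marked(a), marked(c), marked(e), marked(f), near(c), near(e), on(c), on(e)}  (19 atoms)
F2 = F1 ∪ {near(f), on(a), on(f)}  (22 atoms)
goal ⊆ F2  ⇒  h_max = 2

2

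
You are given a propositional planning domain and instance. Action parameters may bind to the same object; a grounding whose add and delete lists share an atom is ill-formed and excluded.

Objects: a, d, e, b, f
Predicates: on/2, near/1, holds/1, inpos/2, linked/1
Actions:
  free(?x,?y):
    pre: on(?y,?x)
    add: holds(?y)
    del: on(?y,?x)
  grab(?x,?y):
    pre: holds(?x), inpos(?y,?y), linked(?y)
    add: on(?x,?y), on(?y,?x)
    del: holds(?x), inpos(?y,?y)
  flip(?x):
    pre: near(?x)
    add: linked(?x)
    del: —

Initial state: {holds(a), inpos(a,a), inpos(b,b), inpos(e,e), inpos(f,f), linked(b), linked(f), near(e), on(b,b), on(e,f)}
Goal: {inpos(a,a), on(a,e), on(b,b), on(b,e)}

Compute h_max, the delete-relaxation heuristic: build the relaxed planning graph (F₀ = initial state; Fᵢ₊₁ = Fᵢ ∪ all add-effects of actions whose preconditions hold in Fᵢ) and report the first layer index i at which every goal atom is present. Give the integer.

2

F0 = init (10 atoms)
F1 = F0 ∪ {holds(b), holds(e), linked(e), on(a,b), on(a,f), on(b,a), on(f,a)}  (17 atoms)
F2 = F1 ∪ {holds(f), on(a,e), on(b,e), on(b,f), on(e,a), on(e,b), on(e,e), on(f,b), on(f,e)}  (26 atoms)
goal ⊆ F2  ⇒  h_max = 2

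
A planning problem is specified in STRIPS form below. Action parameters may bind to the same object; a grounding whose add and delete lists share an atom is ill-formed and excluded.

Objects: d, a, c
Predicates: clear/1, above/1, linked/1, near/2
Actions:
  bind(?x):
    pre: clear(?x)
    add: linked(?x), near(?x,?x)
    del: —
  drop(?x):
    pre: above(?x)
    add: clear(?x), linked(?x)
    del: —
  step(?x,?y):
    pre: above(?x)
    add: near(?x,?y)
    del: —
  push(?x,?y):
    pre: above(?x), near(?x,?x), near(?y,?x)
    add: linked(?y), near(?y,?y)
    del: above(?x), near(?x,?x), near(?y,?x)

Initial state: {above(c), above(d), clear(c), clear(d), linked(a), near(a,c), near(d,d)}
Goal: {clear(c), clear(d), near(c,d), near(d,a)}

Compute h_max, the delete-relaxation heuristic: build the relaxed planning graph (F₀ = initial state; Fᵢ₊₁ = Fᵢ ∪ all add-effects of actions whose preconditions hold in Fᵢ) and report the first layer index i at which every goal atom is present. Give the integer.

F0 = init (7 atoms)
F1 = F0 ∪ {linked(c), linked(d), near(c,a), near(c,c), near(c,d), near(d,a), near(d,c)}  (14 atoms)
goal ⊆ F1  ⇒  h_max = 1

1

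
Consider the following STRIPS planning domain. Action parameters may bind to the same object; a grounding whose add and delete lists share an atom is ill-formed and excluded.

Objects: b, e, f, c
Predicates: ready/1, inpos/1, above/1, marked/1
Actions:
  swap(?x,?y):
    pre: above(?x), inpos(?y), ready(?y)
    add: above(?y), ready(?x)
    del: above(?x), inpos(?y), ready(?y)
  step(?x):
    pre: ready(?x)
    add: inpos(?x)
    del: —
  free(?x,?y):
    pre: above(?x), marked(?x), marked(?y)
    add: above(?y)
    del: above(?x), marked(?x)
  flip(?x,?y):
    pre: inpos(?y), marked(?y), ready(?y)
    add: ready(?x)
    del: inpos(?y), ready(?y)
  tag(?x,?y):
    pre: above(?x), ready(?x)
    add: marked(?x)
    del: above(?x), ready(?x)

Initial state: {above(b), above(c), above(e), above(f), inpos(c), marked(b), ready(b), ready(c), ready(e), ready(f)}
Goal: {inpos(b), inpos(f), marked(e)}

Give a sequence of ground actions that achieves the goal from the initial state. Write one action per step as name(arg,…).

1. step(b)  →  {above(b), above(c), above(e), above(f), inpos(b), inpos(c), marked(b), ready(b), ready(c), ready(e), ready(f)}
2. step(f)  →  {above(b), above(c), above(e), above(f), inpos(b), inpos(c), inpos(f), marked(b), ready(b), ready(c), ready(e), ready(f)}
3. tag(e,b)  →  {above(b), above(c), above(f), inpos(b), inpos(c), inpos(f), marked(b), marked(e), ready(b), ready(c), ready(f)}

step(b); step(f); tag(e,b)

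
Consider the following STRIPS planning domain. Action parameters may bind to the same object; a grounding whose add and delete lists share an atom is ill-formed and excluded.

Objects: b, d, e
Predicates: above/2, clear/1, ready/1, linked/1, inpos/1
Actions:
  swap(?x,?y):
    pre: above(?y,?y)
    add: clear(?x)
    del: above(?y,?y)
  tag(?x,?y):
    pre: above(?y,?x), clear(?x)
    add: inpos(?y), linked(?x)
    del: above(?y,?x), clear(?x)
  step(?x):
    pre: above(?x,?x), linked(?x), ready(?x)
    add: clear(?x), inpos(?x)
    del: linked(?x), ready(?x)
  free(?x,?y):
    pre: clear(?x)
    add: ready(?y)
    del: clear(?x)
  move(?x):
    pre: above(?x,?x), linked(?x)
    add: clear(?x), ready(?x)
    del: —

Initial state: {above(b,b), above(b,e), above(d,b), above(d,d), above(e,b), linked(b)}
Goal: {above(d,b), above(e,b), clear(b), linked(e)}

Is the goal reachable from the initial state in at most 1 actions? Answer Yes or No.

1. swap(b,b)  →  {above(b,e), above(d,b), above(d,d), above(e,b), clear(b), linked(b)}
2. swap(e,d)  →  {above(b,e), above(d,b), above(e,b), clear(b), clear(e), linked(b)}
3. tag(e,b)  →  {above(d,b), above(e,b), clear(b), inpos(b), linked(b), linked(e)}
optimal plan length = 3; 3 > 1

No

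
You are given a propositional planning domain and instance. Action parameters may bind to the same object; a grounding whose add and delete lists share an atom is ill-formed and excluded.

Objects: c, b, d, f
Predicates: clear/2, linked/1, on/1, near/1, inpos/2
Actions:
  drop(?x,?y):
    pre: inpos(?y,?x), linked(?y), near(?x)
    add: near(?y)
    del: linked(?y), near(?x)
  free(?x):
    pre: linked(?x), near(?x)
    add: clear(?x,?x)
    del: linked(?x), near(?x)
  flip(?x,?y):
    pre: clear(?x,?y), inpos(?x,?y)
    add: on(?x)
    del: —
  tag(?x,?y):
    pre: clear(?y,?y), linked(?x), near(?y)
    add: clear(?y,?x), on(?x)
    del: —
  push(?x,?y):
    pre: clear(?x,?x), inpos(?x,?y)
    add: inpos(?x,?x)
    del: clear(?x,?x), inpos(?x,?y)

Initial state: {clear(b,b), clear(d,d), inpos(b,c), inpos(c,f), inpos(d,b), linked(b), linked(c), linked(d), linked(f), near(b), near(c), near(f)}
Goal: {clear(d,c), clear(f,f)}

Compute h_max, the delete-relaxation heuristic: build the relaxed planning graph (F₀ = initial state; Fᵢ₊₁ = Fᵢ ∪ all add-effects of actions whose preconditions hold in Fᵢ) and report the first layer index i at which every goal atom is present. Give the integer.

2

F0 = init (12 atoms)
F1 = F0 ∪ {clear(b,c), clear(b,d), clear(b,f), clear(c,c), clear(f,f), inpos(b,b), inpos(d,d), near(d), on(b), on(c), on(d), on(f)}  (24 atoms)
F2 = F1 ∪ {clear(c,b), clear(c,d), clear(c,f), clear(d,b), clear(d,c), clear(d,f), clear(f,b), clear(f,c), clear(f,d), inpos(c,c)}  (34 atoms)
goal ⊆ F2  ⇒  h_max = 2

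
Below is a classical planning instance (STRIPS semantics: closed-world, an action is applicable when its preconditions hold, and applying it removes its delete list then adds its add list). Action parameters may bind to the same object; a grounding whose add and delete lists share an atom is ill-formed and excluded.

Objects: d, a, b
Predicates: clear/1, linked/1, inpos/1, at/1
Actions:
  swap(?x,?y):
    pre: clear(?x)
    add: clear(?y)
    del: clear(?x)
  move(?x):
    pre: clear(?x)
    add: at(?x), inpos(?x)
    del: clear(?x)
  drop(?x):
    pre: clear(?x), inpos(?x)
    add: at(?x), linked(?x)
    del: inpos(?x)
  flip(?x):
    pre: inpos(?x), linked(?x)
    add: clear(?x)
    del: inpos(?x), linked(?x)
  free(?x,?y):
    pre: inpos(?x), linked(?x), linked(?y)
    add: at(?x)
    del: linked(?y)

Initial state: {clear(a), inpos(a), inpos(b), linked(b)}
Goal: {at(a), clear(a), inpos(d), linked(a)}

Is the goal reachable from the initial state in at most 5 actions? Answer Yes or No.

1. drop(a)  →  {at(a), clear(a), inpos(b), linked(a), linked(b)}
2. flip(b)  →  {at(a), clear(a), clear(b), linked(a)}
3. swap(b,d)  →  {at(a), clear(a), clear(d), linked(a)}
4. move(d)  →  {at(a), at(d), clear(a), inpos(d), linked(a)}
optimal plan length = 4; 4 ≤ 5

Yes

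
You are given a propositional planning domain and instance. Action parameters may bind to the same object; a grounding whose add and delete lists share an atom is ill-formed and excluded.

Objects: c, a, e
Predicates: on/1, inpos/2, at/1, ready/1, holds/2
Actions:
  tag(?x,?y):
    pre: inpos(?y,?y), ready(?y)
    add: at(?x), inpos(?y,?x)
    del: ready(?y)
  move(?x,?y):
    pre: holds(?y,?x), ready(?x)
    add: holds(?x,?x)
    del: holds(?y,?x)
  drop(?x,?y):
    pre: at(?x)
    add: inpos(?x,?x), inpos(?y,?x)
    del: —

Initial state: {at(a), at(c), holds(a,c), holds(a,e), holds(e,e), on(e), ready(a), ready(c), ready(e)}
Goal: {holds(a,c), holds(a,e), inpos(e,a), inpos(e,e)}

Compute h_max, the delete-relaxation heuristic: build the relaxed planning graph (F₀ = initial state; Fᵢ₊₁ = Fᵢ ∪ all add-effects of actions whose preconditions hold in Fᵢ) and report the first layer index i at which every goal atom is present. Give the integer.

F0 = init (9 atoms)
F1 = F0 ∪ {holds(c,c), inpos(a,a), inpos(a,c), inpos(c,a), inpos(c,c), inpos(e,a), inpos(e,c)}  (16 atoms)
F2 = F1 ∪ {at(e), inpos(a,e), inpos(c,e)}  (19 atoms)
F3 = F2 ∪ {inpos(e,e)}  (20 atoms)
goal ⊆ F3  ⇒  h_max = 3

3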